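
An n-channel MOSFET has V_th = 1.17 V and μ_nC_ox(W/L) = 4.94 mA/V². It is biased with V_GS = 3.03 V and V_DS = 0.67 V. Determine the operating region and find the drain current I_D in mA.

Triode; I_D = 5.05 mA

V_ov = V_GS − V_th = 3.03 − 1.17 = 1.86 V.
Since V_DS = 0.67 V < V_ov = 1.86 V, the device is in the triode region.
I_D = k_n [V_ov · V_DS − ½ V_DS²] = 4.94 × [1.86 × 0.67 − 0.5 × 0.67²] = 5.05 mA.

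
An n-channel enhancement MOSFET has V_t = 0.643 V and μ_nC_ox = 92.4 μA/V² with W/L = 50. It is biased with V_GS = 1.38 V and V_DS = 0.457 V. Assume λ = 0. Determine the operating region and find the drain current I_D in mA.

Triode; I_D = 1.07 mA

k_n = μ_nC_ox · (W/L) = 4.62 mA/V².
V_ov = V_GS − V_t = 1.38 − 0.643 = 0.737 V.
Since V_DS = 0.457 V < V_ov = 0.737 V, the device is in the triode region.
I_D = k_n [V_ov · V_DS − ½ V_DS²] = 4.62 × [0.737 × 0.457 − 0.5 × 0.457²] = 1.07 mA.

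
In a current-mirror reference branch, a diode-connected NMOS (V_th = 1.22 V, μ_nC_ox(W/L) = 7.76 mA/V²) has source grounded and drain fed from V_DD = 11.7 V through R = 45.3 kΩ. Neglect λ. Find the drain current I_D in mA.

With gate tied to drain, V_GS = V_DS ≥ V_GS − V_th, so the device is in saturation.
KCL at the drain: ½ k_n (V_GS − V_th)² = (V_DD − V_GS)/R.
Let x = V_GS − 1.22. Then 176 x² + x − 10.48 = 0, giving x = 0.241 V (positive root), so V_GS = 1.46 V.
I_D = (V_DD − V_GS)/R = (11.7 − 1.46) / 45.3 = 0.226 mA.

I_D = 0.226 mA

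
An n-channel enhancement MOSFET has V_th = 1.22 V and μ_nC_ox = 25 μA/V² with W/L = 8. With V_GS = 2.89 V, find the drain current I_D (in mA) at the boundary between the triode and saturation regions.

I_D = 0.279 mA

At the boundary V_DS = V_ov = V_GS − V_th = 2.89 − 1.22 = 1.67 V.
k_n = μ_nC_ox · (W/L) = 0.2 mA/V².
I_D = ½ k_n V_ov² = 0.5 × 0.2 × 1.67² = 0.279 mA.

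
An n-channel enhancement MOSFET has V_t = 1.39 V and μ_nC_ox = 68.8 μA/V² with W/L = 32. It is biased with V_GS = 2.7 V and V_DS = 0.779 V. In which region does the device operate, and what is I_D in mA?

Triode; I_D = 1.58 mA

k_n = μ_nC_ox · (W/L) = 2.202 mA/V².
V_ov = V_GS − V_t = 2.7 − 1.39 = 1.31 V.
Since V_DS = 0.779 V < V_ov = 1.31 V, the device is in the triode region.
I_D = k_n [V_ov · V_DS − ½ V_DS²] = 2.202 × [1.31 × 0.779 − 0.5 × 0.779²] = 1.58 mA.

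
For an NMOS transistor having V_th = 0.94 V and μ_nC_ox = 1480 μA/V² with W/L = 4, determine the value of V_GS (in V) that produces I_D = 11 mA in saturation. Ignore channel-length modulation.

V_GS = 2.87 V

k_n = μ_nC_ox · (W/L) = 5.92 mA/V².
In saturation I_D = ½ k_n (V_GS − V_th)², so V_GS − V_th = √(2 I_D / k_n) = √(2 × 11 / 5.92) = 1.93 V.
V_GS = 0.94 + 1.93 = 2.87 V.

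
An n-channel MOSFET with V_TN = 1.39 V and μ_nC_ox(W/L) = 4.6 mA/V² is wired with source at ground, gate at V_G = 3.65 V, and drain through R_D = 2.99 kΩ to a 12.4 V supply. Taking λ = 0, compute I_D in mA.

V_GS = V_G = 3.65 V, so V_ov = 3.65 − 1.39 = 2.26 V.
Assume saturation: I_D = ½ k_n V_ov² = 0.5 × 4.6 × 2.26² = 11.7 mA, giving V_DS = V_DD − I_D R_D = 12.4 − 11.7 × 2.99 = -22.7 V.
But -22.7 V < V_ov = 2.26 V, so the device is actually in triode.
In triode I_D = k_n[V_ov V_DS − ½ V_DS²] and I_D = (V_DD − V_DS)/R_D. Equating: 6.88 V_DS² − 32.08 V_DS + 12.4 = 0, giving V_DS = 0.425 V (the root below V_ov).
I_D = (12.4 − 0.425) / 2.99 = 4 mA.

I_D = 4.00 mA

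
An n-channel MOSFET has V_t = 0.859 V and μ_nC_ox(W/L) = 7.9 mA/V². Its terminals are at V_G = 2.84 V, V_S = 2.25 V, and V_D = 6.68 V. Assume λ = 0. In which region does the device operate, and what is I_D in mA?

V_GS = V_G − V_S = 2.84 − 2.25 = 0.59 V; V_DS = V_D − V_S = 6.68 − 2.25 = 4.43 V.
V_GS = 0.59 V < V_t = 0.859 V, so the transistor is in cutoff.

Cutoff; I_D = 0 mA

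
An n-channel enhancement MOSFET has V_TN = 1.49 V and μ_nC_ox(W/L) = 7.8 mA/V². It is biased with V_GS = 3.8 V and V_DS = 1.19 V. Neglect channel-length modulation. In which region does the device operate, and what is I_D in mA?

Triode; I_D = 15.9 mA

V_ov = V_GS − V_TN = 3.8 − 1.49 = 2.31 V.
Since V_DS = 1.19 V < V_ov = 2.31 V, the device is in the triode region.
I_D = k_n [V_ov · V_DS − ½ V_DS²] = 7.8 × [2.31 × 1.19 − 0.5 × 1.19²] = 15.9 mA.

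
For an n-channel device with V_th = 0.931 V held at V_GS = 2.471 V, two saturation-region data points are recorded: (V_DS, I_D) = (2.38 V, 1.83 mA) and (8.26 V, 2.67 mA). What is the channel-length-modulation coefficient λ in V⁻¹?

λ = 0.0959 V⁻¹

With V_GS fixed, I_D ∝ (1 + λ V_DS) in saturation, so I_D2/I_D1 = (1 + λ V_DS2)/(1 + λ V_DS1).
2.67/1.83 = 1.459 = (1 + 8.26 λ)/(1 + 2.38 λ).
Solving: λ (I_D1 V_DS2 − I_D2 V_DS1) = I_D2 − I_D1, so λ = (2.67 − 1.83) / (1.83 × 8.26 − 2.67 × 2.38) = 0.84 / 8.76 = 0.0959 V⁻¹.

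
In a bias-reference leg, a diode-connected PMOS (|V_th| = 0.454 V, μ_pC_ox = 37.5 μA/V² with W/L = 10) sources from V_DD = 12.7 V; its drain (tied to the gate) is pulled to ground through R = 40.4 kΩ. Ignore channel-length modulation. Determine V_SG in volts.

With gate tied to drain, V_SG = V_SD ≥ V_SG − |V_th|, so the device is in saturation.
k_p = μ_pC_ox · (W/L) = 0.375 mA/V².
KCL at the drain: ½ k_p (V_SG − |V_th|)² = (V_DD − V_SG)/R.
Let x = V_SG − 0.454. Then 7.57 x² + x − 12.25 = 0, giving x = 1.21 V (positive root), so V_SG = 1.66 V.
I_D = (V_DD − V_SG)/R = (12.7 − 1.66) / 40.4 = 0.273 mA.

V_SG = 1.66 V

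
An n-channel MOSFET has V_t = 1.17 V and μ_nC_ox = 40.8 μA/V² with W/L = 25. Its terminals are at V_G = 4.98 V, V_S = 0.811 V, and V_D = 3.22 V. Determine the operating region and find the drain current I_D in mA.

V_GS = V_G − V_S = 4.98 − 0.811 = 4.17 V; V_DS = V_D − V_S = 3.22 − 0.811 = 2.41 V.
k_n = μ_nC_ox · (W/L) = 1.02 mA/V².
V_ov = V_GS − V_t = 4.17 − 1.17 = 3 V.
Since V_DS = 2.41 V < V_ov = 3 V, the device is in the triode region.
I_D = k_n [V_ov · V_DS − ½ V_DS²] = 1.02 × [3 × 2.41 − 0.5 × 2.41²] = 4.41 mA.

Triode; I_D = 4.41 mA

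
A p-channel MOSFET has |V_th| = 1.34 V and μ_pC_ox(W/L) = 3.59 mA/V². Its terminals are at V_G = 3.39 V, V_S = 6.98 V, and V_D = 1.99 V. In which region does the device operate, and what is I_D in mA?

V_SG = V_S − V_G = 6.98 − 3.39 = 3.59 V; V_SD = V_S − V_D = 6.98 − 1.99 = 4.99 V.
V_ov = V_SG − |V_th| = 3.59 − 1.34 = 2.25 V.
Since V_SD = 4.99 V ≥ V_ov = 2.25 V, the device is in saturation.
I_D = ½ k_p V_ov² = 0.5 × 3.59 × 2.25² = 9.09 mA.

Saturation; I_D = 9.09 mA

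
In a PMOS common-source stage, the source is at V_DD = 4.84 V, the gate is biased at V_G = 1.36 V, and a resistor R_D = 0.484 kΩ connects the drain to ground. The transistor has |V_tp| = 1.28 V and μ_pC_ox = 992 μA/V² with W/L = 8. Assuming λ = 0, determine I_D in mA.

I_D = 8.80 mA

V_SG = V_DD − V_G = 4.84 − 1.36 = 3.48 V, so V_ov = 3.48 − 1.28 = 2.2 V.
k_p = μ_pC_ox · (W/L) = 7.936 mA/V².
Assume saturation: I_D = ½ k_p V_ov² = 0.5 × 7.936 × 2.2² = 19.2 mA, giving V_SD = V_DD − I_D R_D = 4.84 − 19.2 × 0.484 = -4.46 V.
But -4.46 V < V_ov = 2.2 V, so the device is actually in triode.
In triode I_D = k_p[V_ov V_SD − ½ V_SD²] and I_D = (V_DD − V_SD)/R_D. Equating: 1.92 V_SD² − 9.45 V_SD + 4.84 = 0, giving V_SD = 0.581 V (the root below V_ov).
I_D = (4.84 − 0.581) / 0.484 = 8.8 mA.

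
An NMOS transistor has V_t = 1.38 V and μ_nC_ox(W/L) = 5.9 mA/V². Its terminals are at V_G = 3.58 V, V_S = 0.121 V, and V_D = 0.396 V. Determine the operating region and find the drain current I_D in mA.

V_GS = V_G − V_S = 3.58 − 0.121 = 3.46 V; V_DS = V_D − V_S = 0.396 − 0.121 = 0.275 V.
V_ov = V_GS − V_t = 3.46 − 1.38 = 2.08 V.
Since V_DS = 0.275 V < V_ov = 2.08 V, the device is in the triode region.
I_D = k_n [V_ov · V_DS − ½ V_DS²] = 5.9 × [2.08 × 0.275 − 0.5 × 0.275²] = 3.15 mA.

Triode; I_D = 3.15 mA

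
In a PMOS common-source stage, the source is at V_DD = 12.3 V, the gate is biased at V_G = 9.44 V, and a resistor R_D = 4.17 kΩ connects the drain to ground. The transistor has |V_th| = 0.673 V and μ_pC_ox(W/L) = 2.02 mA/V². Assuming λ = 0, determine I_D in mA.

I_D = 2.77 mA

V_SG = V_DD − V_G = 12.3 − 9.44 = 2.86 V, so V_ov = 2.86 − 0.673 = 2.19 V.
Assume saturation: I_D = ½ k_p V_ov² = 0.5 × 2.02 × 2.19² = 4.83 mA, giving V_SD = V_DD − I_D R_D = 12.3 − 4.83 × 4.17 = -7.84 V.
But -7.84 V < V_ov = 2.19 V, so the device is actually in triode.
In triode I_D = k_p[V_ov V_SD − ½ V_SD²] and I_D = (V_DD − V_SD)/R_D. Equating: 4.21 V_SD² − 19.42 V_SD + 12.3 = 0, giving V_SD = 0.758 V (the root below V_ov).
I_D = (12.3 − 0.758) / 4.17 = 2.77 mA.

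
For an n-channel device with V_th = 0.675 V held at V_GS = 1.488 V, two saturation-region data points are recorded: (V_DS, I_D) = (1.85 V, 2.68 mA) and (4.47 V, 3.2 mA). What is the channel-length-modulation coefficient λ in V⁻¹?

λ = 0.0858 V⁻¹

With V_GS fixed, I_D ∝ (1 + λ V_DS) in saturation, so I_D2/I_D1 = (1 + λ V_DS2)/(1 + λ V_DS1).
3.2/2.68 = 1.194 = (1 + 4.47 λ)/(1 + 1.85 λ).
Solving: λ (I_D1 V_DS2 − I_D2 V_DS1) = I_D2 − I_D1, so λ = (3.2 − 2.68) / (2.68 × 4.47 − 3.2 × 1.85) = 0.52 / 6.06 = 0.0858 V⁻¹.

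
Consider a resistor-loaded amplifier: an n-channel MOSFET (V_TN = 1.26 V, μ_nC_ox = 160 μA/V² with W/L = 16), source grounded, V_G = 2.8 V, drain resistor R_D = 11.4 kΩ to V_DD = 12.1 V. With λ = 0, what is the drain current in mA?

I_D = 1.04 mA

V_GS = V_G = 2.8 V, so V_ov = 2.8 − 1.26 = 1.54 V.
k_n = μ_nC_ox · (W/L) = 2.56 mA/V².
Assume saturation: I_D = ½ k_n V_ov² = 0.5 × 2.56 × 1.54² = 3.04 mA, giving V_DS = V_DD − I_D R_D = 12.1 − 3.04 × 11.4 = -22.5 V.
But -22.5 V < V_ov = 1.54 V, so the device is actually in triode.
In triode I_D = k_n[V_ov V_DS − ½ V_DS²] and I_D = (V_DD − V_DS)/R_D. Equating: 14.6 V_DS² − 45.94 V_DS + 12.1 = 0, giving V_DS = 0.29 V (the root below V_ov).
I_D = (12.1 − 0.29) / 11.4 = 1.04 mA.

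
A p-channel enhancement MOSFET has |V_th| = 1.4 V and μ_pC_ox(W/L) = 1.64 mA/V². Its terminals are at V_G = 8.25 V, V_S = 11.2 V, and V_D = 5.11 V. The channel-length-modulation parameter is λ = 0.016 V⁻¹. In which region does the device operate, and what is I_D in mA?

Saturation; I_D = 2.16 mA

V_SG = V_S − V_G = 11.2 − 8.25 = 2.95 V; V_SD = V_S − V_D = 11.2 − 5.11 = 6.09 V.
V_ov = V_SG − |V_th| = 2.95 − 1.4 = 1.55 V.
Since V_SD = 6.09 V ≥ V_ov = 1.55 V, the device is in saturation.
I_D = ½ k_p V_ov² (1 + λ V_SD) = 0.5 × 1.64 × 1.55² × (1 + 0.016 × 6.09) = 2.16 mA.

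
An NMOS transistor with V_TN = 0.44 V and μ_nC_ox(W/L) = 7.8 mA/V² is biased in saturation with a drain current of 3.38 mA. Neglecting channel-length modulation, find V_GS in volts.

V_GS = 1.37 V

In saturation I_D = ½ k_n (V_GS − V_TN)², so V_GS − V_TN = √(2 I_D / k_n) = √(2 × 3.38 / 7.8) = 0.931 V.
V_GS = 0.44 + 0.931 = 1.37 V.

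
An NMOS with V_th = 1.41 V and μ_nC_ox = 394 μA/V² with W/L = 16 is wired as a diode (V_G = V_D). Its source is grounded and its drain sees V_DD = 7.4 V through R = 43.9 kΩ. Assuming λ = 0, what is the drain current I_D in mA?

With gate tied to drain, V_GS = V_DS ≥ V_GS − V_th, so the device is in saturation.
k_n = μ_nC_ox · (W/L) = 6.304 mA/V².
KCL at the drain: ½ k_n (V_GS − V_th)² = (V_DD − V_GS)/R.
Let x = V_GS − 1.41. Then 138 x² + x − 5.99 = 0, giving x = 0.204 V (positive root), so V_GS = 1.61 V.
I_D = (V_DD − V_GS)/R = (7.4 − 1.61) / 43.9 = 0.132 mA.

I_D = 0.132 mA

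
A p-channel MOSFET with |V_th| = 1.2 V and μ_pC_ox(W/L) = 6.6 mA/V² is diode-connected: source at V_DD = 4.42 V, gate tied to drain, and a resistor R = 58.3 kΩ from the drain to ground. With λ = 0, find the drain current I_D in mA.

I_D = 0.0531 mA

With gate tied to drain, V_SG = V_SD ≥ V_SG − |V_th|, so the device is in saturation.
KCL at the drain: ½ k_p (V_SG − |V_th|)² = (V_DD − V_SG)/R.
Let x = V_SG − 1.2. Then 192 x² + x − 3.22 = 0, giving x = 0.127 V (positive root), so V_SG = 1.33 V.
I_D = (V_DD − V_SG)/R = (4.42 − 1.33) / 58.3 = 0.0531 mA.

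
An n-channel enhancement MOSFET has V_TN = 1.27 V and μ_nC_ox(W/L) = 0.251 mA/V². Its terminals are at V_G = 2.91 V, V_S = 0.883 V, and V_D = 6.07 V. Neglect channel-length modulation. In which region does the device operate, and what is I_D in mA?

Saturation; I_D = 0.0719 mA

V_GS = V_G − V_S = 2.91 − 0.883 = 2.03 V; V_DS = V_D − V_S = 6.07 − 0.883 = 5.19 V.
V_ov = V_GS − V_TN = 2.03 − 1.27 = 0.757 V.
Since V_DS = 5.19 V ≥ V_ov = 0.757 V, the device is in saturation.
I_D = ½ k_n V_ov² = 0.5 × 0.251 × 0.757² = 0.0719 mA.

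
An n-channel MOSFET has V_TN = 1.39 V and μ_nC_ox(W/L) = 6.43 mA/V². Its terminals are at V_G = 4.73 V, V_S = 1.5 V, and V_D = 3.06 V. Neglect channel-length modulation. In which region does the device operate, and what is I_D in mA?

V_GS = V_G − V_S = 4.73 − 1.5 = 3.23 V; V_DS = V_D − V_S = 3.06 − 1.5 = 1.56 V.
V_ov = V_GS − V_TN = 3.23 − 1.39 = 1.84 V.
Since V_DS = 1.56 V < V_ov = 1.84 V, the device is in the triode region.
I_D = k_n [V_ov · V_DS − ½ V_DS²] = 6.43 × [1.84 × 1.56 − 0.5 × 1.56²] = 10.6 mA.

Triode; I_D = 10.6 mA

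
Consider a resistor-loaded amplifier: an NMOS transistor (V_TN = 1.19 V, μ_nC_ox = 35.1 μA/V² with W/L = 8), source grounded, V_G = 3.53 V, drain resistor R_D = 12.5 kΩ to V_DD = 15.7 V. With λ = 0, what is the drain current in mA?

I_D = 0.769 mA

V_GS = V_G = 3.53 V, so V_ov = 3.53 − 1.19 = 2.34 V.
k_n = μ_nC_ox · (W/L) = 0.2808 mA/V².
Assume saturation: I_D = ½ k_n V_ov² = 0.5 × 0.2808 × 2.34² = 0.769 mA, giving V_DS = V_DD − I_D R_D = 15.7 − 0.769 × 12.5 = 6.09 V.
V_DS = 6.09 V ≥ V_ov = 2.34 V, confirming saturation.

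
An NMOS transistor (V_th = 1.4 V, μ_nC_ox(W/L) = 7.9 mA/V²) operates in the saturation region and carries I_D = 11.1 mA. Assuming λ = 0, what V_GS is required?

V_GS = 3.08 V

In saturation I_D = ½ k_n (V_GS − V_th)², so V_GS − V_th = √(2 I_D / k_n) = √(2 × 11.1 / 7.9) = 1.68 V.
V_GS = 1.4 + 1.68 = 3.08 V.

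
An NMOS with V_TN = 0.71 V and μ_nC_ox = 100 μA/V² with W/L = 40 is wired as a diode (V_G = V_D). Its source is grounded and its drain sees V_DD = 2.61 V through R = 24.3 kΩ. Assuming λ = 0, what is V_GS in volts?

With gate tied to drain, V_GS = V_DS ≥ V_GS − V_TN, so the device is in saturation.
k_n = μ_nC_ox · (W/L) = 4 mA/V².
KCL at the drain: ½ k_n (V_GS − V_TN)² = (V_DD − V_GS)/R.
Let x = V_GS − 0.71. Then 48.6 x² + x − 1.9 = 0, giving x = 0.188 V (positive root), so V_GS = 0.898 V.
I_D = (V_DD − V_GS)/R = (2.61 − 0.898) / 24.3 = 0.0705 mA.

V_GS = 0.898 V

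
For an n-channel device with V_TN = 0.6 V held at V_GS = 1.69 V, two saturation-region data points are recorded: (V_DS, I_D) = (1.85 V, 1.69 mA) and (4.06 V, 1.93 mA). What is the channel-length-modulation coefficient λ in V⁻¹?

λ = 0.0729 V⁻¹

With V_GS fixed, I_D ∝ (1 + λ V_DS) in saturation, so I_D2/I_D1 = (1 + λ V_DS2)/(1 + λ V_DS1).
1.93/1.69 = 1.142 = (1 + 4.06 λ)/(1 + 1.85 λ).
Solving: λ (I_D1 V_DS2 − I_D2 V_DS1) = I_D2 − I_D1, so λ = (1.93 − 1.69) / (1.69 × 4.06 − 1.93 × 1.85) = 0.24 / 3.29 = 0.0729 V⁻¹.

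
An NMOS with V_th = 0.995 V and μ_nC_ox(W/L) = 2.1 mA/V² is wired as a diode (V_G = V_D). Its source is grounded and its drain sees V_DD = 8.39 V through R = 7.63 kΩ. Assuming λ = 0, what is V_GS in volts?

V_GS = 1.90 V

With gate tied to drain, V_GS = V_DS ≥ V_GS − V_th, so the device is in saturation.
KCL at the drain: ½ k_n (V_GS − V_th)² = (V_DD − V_GS)/R.
Let x = V_GS − 0.995. Then 8.01 x² + x − 7.395 = 0, giving x = 0.9 V (positive root), so V_GS = 1.9 V.
I_D = (V_DD − V_GS)/R = (8.39 − 1.9) / 7.63 = 0.851 mA.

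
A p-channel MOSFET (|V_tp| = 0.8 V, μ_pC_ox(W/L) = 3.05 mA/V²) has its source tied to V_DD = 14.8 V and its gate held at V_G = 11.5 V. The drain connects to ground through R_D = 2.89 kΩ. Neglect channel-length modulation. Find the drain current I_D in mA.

I_D = 4.86 mA

V_SG = V_DD − V_G = 14.8 − 11.5 = 3.3 V, so V_ov = 3.3 − 0.8 = 2.5 V.
Assume saturation: I_D = ½ k_p V_ov² = 0.5 × 3.05 × 2.5² = 9.53 mA, giving V_SD = V_DD − I_D R_D = 14.8 − 9.53 × 2.89 = -12.7 V.
But -12.7 V < V_ov = 2.5 V, so the device is actually in triode.
In triode I_D = k_p[V_ov V_SD − ½ V_SD²] and I_D = (V_DD − V_SD)/R_D. Equating: 4.41 V_SD² − 23.04 V_SD + 14.8 = 0, giving V_SD = 0.75 V (the root below V_ov).
I_D = (14.8 − 0.75) / 2.89 = 4.86 mA.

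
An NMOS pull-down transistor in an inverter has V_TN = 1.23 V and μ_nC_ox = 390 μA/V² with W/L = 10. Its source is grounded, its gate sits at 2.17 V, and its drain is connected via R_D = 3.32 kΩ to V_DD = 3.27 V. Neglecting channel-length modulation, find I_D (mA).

I_D = 0.898 mA

V_GS = V_G = 2.17 V, so V_ov = 2.17 − 1.23 = 0.94 V.
k_n = μ_nC_ox · (W/L) = 3.9 mA/V².
Assume saturation: I_D = ½ k_n V_ov² = 0.5 × 3.9 × 0.94² = 1.72 mA, giving V_DS = V_DD − I_D R_D = 3.27 − 1.72 × 3.32 = -2.45 V.
But -2.45 V < V_ov = 0.94 V, so the device is actually in triode.
In triode I_D = k_n[V_ov V_DS − ½ V_DS²] and I_D = (V_DD − V_DS)/R_D. Equating: 6.47 V_DS² − 13.17 V_DS + 3.27 = 0, giving V_DS = 0.289 V (the root below V_ov).
I_D = (3.27 − 0.289) / 3.32 = 0.898 mA.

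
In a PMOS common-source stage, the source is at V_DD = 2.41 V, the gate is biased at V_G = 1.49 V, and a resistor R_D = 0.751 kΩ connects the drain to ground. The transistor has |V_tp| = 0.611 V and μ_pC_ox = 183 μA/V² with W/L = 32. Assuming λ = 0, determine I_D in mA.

I_D = 0.280 mA

V_SG = V_DD − V_G = 2.41 − 1.49 = 0.92 V, so V_ov = 0.92 − 0.611 = 0.309 V.
k_p = μ_pC_ox · (W/L) = 5.856 mA/V².
Assume saturation: I_D = ½ k_p V_ov² = 0.5 × 5.856 × 0.309² = 0.28 mA, giving V_SD = V_DD − I_D R_D = 2.41 − 0.28 × 0.751 = 2.2 V.
V_SD = 2.2 V ≥ V_ov = 0.309 V, confirming saturation.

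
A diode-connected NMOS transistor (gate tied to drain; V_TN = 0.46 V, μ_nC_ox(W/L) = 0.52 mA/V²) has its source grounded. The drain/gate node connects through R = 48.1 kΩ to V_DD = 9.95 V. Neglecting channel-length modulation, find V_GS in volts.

V_GS = 1.29 V

With gate tied to drain, V_GS = V_DS ≥ V_GS − V_TN, so the device is in saturation.
KCL at the drain: ½ k_n (V_GS − V_TN)² = (V_DD − V_GS)/R.
Let x = V_GS − 0.46. Then 12.5 x² + x − 9.49 = 0, giving x = 0.832 V (positive root), so V_GS = 1.29 V.
I_D = (V_DD − V_GS)/R = (9.95 − 1.29) / 48.1 = 0.18 mA.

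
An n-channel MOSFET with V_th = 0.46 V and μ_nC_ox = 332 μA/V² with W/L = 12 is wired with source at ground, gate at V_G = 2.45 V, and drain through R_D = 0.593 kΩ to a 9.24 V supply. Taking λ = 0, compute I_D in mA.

V_GS = V_G = 2.45 V, so V_ov = 2.45 − 0.46 = 1.99 V.
k_n = μ_nC_ox · (W/L) = 3.984 mA/V².
Assume saturation: I_D = ½ k_n V_ov² = 0.5 × 3.984 × 1.99² = 7.89 mA, giving V_DS = V_DD − I_D R_D = 9.24 − 7.89 × 0.593 = 4.56 V.
V_DS = 4.56 V ≥ V_ov = 1.99 V, confirming saturation.

I_D = 7.89 mA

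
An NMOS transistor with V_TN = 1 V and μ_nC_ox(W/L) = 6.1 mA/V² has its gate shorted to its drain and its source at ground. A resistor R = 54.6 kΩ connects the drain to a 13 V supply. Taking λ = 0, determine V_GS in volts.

V_GS = 1.27 V

With gate tied to drain, V_GS = V_DS ≥ V_GS − V_TN, so the device is in saturation.
KCL at the drain: ½ k_n (V_GS − V_TN)² = (V_DD − V_GS)/R.
Let x = V_GS − 1. Then 167 x² + x − 12 = 0, giving x = 0.265 V (positive root), so V_GS = 1.27 V.
I_D = (V_DD − V_GS)/R = (13 − 1.27) / 54.6 = 0.215 mA.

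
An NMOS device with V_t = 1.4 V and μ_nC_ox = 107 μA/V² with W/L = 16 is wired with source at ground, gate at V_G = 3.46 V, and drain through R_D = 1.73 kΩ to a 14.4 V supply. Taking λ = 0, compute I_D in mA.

I_D = 3.63 mA

V_GS = V_G = 3.46 V, so V_ov = 3.46 − 1.4 = 2.06 V.
k_n = μ_nC_ox · (W/L) = 1.712 mA/V².
Assume saturation: I_D = ½ k_n V_ov² = 0.5 × 1.712 × 2.06² = 3.63 mA, giving V_DS = V_DD − I_D R_D = 14.4 − 3.63 × 1.73 = 8.12 V.
V_DS = 8.12 V ≥ V_ov = 2.06 V, confirming saturation.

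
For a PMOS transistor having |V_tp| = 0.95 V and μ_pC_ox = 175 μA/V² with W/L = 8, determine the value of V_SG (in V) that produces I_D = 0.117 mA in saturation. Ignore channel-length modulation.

V_SG = 1.36 V

k_p = μ_pC_ox · (W/L) = 1.4 mA/V².
In saturation I_D = ½ k_p (V_SG − |V_tp|)², so V_SG − |V_tp| = √(2 I_D / k_p) = √(2 × 0.117 / 1.4) = 0.409 V.
V_SG = 0.95 + 0.409 = 1.36 V.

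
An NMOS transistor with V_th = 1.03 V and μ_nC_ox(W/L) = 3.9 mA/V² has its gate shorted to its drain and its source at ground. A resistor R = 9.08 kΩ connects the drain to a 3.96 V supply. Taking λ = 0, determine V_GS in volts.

With gate tied to drain, V_GS = V_DS ≥ V_GS − V_th, so the device is in saturation.
KCL at the drain: ½ k_n (V_GS − V_th)² = (V_DD − V_GS)/R.
Let x = V_GS − 1.03. Then 17.7 x² + x − 2.93 = 0, giving x = 0.38 V (positive root), so V_GS = 1.41 V.
I_D = (V_DD − V_GS)/R = (3.96 − 1.41) / 9.08 = 0.281 mA.

V_GS = 1.41 V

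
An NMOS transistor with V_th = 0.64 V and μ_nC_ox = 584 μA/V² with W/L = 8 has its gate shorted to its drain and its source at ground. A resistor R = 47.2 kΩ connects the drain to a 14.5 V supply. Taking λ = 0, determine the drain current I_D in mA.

With gate tied to drain, V_GS = V_DS ≥ V_GS − V_th, so the device is in saturation.
k_n = μ_nC_ox · (W/L) = 4.672 mA/V².
KCL at the drain: ½ k_n (V_GS − V_th)² = (V_DD − V_GS)/R.
Let x = V_GS − 0.64. Then 110 x² + x − 13.86 = 0, giving x = 0.35 V (positive root), so V_GS = 0.99 V.
I_D = (V_DD − V_GS)/R = (14.5 − 0.99) / 47.2 = 0.286 mA.

I_D = 0.286 mA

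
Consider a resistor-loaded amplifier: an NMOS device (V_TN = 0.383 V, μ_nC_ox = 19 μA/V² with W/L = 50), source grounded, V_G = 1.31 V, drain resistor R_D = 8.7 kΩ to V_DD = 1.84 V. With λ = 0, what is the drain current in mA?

V_GS = V_G = 1.31 V, so V_ov = 1.31 − 0.383 = 0.927 V.
k_n = μ_nC_ox · (W/L) = 0.95 mA/V².
Assume saturation: I_D = ½ k_n V_ov² = 0.5 × 0.95 × 0.927² = 0.408 mA, giving V_DS = V_DD − I_D R_D = 1.84 − 0.408 × 8.7 = -1.71 V.
But -1.71 V < V_ov = 0.927 V, so the device is actually in triode.
In triode I_D = k_n[V_ov V_DS − ½ V_DS²] and I_D = (V_DD − V_DS)/R_D. Equating: 4.13 V_DS² − 8.662 V_DS + 1.84 = 0, giving V_DS = 0.24 V (the root below V_ov).
I_D = (1.84 − 0.24) / 8.7 = 0.184 mA.

I_D = 0.184 mA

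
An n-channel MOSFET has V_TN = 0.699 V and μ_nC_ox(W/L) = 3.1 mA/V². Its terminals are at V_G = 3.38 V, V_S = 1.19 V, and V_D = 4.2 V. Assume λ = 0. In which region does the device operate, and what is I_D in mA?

V_GS = V_G − V_S = 3.38 − 1.19 = 2.19 V; V_DS = V_D − V_S = 4.2 − 1.19 = 3.01 V.
V_ov = V_GS − V_TN = 2.19 − 0.699 = 1.49 V.
Since V_DS = 3.01 V ≥ V_ov = 1.49 V, the device is in saturation.
I_D = ½ k_n V_ov² = 0.5 × 3.1 × 1.49² = 3.45 mA.

Saturation; I_D = 3.45 mA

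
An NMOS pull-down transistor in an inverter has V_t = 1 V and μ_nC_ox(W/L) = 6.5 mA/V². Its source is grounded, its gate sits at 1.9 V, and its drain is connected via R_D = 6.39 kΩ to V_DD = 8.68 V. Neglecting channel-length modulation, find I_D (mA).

V_GS = V_G = 1.9 V, so V_ov = 1.9 − 1 = 0.9 V.
Assume saturation: I_D = ½ k_n V_ov² = 0.5 × 6.5 × 0.9² = 2.63 mA, giving V_DS = V_DD − I_D R_D = 8.68 − 2.63 × 6.39 = -8.14 V.
But -8.14 V < V_ov = 0.9 V, so the device is actually in triode.
In triode I_D = k_n[V_ov V_DS − ½ V_DS²] and I_D = (V_DD − V_DS)/R_D. Equating: 20.8 V_DS² − 38.38 V_DS + 8.68 = 0, giving V_DS = 0.264 V (the root below V_ov).
I_D = (8.68 − 0.264) / 6.39 = 1.32 mA.

I_D = 1.32 mA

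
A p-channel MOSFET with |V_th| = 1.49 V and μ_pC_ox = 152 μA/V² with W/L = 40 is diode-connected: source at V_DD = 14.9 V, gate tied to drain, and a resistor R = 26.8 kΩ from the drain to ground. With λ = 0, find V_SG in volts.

V_SG = 1.89 V

With gate tied to drain, V_SG = V_SD ≥ V_SG − |V_th|, so the device is in saturation.
k_p = μ_pC_ox · (W/L) = 6.08 mA/V².
KCL at the drain: ½ k_p (V_SG − |V_th|)² = (V_DD − V_SG)/R.
Let x = V_SG − 1.49. Then 81.5 x² + x − 13.41 = 0, giving x = 0.4 V (positive root), so V_SG = 1.89 V.
I_D = (V_DD − V_SG)/R = (14.9 − 1.89) / 26.8 = 0.485 mA.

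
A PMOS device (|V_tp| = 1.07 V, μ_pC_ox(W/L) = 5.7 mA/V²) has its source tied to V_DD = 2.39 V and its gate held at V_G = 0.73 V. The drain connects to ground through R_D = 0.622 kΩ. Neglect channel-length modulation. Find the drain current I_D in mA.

I_D = 0.992 mA

V_SG = V_DD − V_G = 2.39 − 0.73 = 1.66 V, so V_ov = 1.66 − 1.07 = 0.59 V.
Assume saturation: I_D = ½ k_p V_ov² = 0.5 × 5.7 × 0.59² = 0.992 mA, giving V_SD = V_DD − I_D R_D = 2.39 − 0.992 × 0.622 = 1.77 V.
V_SD = 1.77 V ≥ V_ov = 0.59 V, confirming saturation.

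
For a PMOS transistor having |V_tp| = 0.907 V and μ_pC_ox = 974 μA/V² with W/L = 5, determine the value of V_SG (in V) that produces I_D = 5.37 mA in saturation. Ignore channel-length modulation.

V_SG = 2.39 V

k_p = μ_pC_ox · (W/L) = 4.87 mA/V².
In saturation I_D = ½ k_p (V_SG − |V_tp|)², so V_SG − |V_tp| = √(2 I_D / k_p) = √(2 × 5.37 / 4.87) = 1.49 V.
V_SG = 0.907 + 1.49 = 2.39 V.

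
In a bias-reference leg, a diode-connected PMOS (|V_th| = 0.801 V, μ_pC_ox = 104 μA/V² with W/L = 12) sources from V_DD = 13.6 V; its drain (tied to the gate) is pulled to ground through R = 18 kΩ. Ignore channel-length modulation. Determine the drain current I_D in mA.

With gate tied to drain, V_SG = V_SD ≥ V_SG − |V_th|, so the device is in saturation.
k_p = μ_pC_ox · (W/L) = 1.248 mA/V².
KCL at the drain: ½ k_p (V_SG − |V_th|)² = (V_DD − V_SG)/R.
Let x = V_SG − 0.801. Then 11.2 x² + x − 12.8 = 0, giving x = 1.02 V (positive root), so V_SG = 1.82 V.
I_D = (V_DD − V_SG)/R = (13.6 − 1.82) / 18 = 0.654 mA.

I_D = 0.654 mA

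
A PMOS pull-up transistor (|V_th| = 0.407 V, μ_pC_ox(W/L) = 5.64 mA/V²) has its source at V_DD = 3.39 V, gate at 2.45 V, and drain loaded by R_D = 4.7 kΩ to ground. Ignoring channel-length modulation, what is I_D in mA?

V_SG = V_DD − V_G = 3.39 − 2.45 = 0.94 V, so V_ov = 0.94 − 0.407 = 0.533 V.
Assume saturation: I_D = ½ k_p V_ov² = 0.5 × 5.64 × 0.533² = 0.801 mA, giving V_SD = V_DD − I_D R_D = 3.39 − 0.801 × 4.7 = -0.375 V.
But -0.375 V < V_ov = 0.533 V, so the device is actually in triode.
In triode I_D = k_p[V_ov V_SD − ½ V_SD²] and I_D = (V_DD − V_SD)/R_D. Equating: 13.3 V_SD² − 15.13 V_SD + 3.39 = 0, giving V_SD = 0.306 V (the root below V_ov).
I_D = (3.39 − 0.306) / 4.7 = 0.656 mA.

I_D = 0.656 mA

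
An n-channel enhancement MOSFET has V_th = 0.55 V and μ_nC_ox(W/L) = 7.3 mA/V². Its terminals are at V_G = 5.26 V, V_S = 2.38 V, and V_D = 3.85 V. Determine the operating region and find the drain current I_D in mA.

V_GS = V_G − V_S = 5.26 − 2.38 = 2.88 V; V_DS = V_D − V_S = 3.85 − 2.38 = 1.47 V.
V_ov = V_GS − V_th = 2.88 − 0.55 = 2.33 V.
Since V_DS = 1.47 V < V_ov = 2.33 V, the device is in the triode region.
I_D = k_n [V_ov · V_DS − ½ V_DS²] = 7.3 × [2.33 × 1.47 − 0.5 × 1.47²] = 17.1 mA.

Triode; I_D = 17.1 mA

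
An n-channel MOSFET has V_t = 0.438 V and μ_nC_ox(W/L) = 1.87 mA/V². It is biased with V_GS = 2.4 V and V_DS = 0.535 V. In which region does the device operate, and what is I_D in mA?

V_ov = V_GS − V_t = 2.4 − 0.438 = 1.96 V.
Since V_DS = 0.535 V < V_ov = 1.96 V, the device is in the triode region.
I_D = k_n [V_ov · V_DS − ½ V_DS²] = 1.87 × [1.96 × 0.535 − 0.5 × 0.535²] = 1.7 mA.

Triode; I_D = 1.70 mA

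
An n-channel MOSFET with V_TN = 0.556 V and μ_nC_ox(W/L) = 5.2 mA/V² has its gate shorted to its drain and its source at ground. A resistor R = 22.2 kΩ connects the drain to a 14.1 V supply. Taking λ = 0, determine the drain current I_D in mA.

With gate tied to drain, V_GS = V_DS ≥ V_GS − V_TN, so the device is in saturation.
KCL at the drain: ½ k_n (V_GS − V_TN)² = (V_DD − V_GS)/R.
Let x = V_GS − 0.556. Then 57.7 x² + x − 13.54 = 0, giving x = 0.476 V (positive root), so V_GS = 1.03 V.
I_D = (V_DD − V_GS)/R = (14.1 − 1.03) / 22.2 = 0.589 mA.

I_D = 0.589 mA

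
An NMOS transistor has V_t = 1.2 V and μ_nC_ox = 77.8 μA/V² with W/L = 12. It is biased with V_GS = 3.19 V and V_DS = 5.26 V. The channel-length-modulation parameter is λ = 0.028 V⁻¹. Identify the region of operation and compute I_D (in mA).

k_n = μ_nC_ox · (W/L) = 0.9336 mA/V².
V_ov = V_GS − V_t = 3.19 − 1.2 = 1.99 V.
Since V_DS = 5.26 V ≥ V_ov = 1.99 V, the device is in saturation.
I_D = ½ k_n V_ov² (1 + λ V_DS) = 0.5 × 0.9336 × 1.99² × (1 + 0.028 × 5.26) = 2.12 mA.

Saturation; I_D = 2.12 mA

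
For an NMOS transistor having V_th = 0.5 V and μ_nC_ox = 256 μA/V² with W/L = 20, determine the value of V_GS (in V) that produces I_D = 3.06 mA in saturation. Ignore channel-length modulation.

V_GS = 1.59 V

k_n = μ_nC_ox · (W/L) = 5.12 mA/V².
In saturation I_D = ½ k_n (V_GS − V_th)², so V_GS − V_th = √(2 I_D / k_n) = √(2 × 3.06 / 5.12) = 1.09 V.
V_GS = 0.5 + 1.09 = 1.59 V.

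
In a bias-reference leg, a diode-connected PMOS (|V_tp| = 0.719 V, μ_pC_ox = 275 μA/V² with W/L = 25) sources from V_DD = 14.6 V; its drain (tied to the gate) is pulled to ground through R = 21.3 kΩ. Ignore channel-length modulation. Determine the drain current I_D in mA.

I_D = 0.632 mA

With gate tied to drain, V_SG = V_SD ≥ V_SG − |V_tp|, so the device is in saturation.
k_p = μ_pC_ox · (W/L) = 6.875 mA/V².
KCL at the drain: ½ k_p (V_SG − |V_tp|)² = (V_DD − V_SG)/R.
Let x = V_SG − 0.719. Then 73.2 x² + x − 13.88 = 0, giving x = 0.429 V (positive root), so V_SG = 1.15 V.
I_D = (V_DD − V_SG)/R = (14.6 − 1.15) / 21.3 = 0.632 mA.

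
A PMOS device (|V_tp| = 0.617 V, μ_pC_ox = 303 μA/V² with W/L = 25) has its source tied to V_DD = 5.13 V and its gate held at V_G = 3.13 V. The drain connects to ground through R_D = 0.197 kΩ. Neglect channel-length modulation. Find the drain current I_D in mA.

V_SG = V_DD − V_G = 5.13 − 3.13 = 2 V, so V_ov = 2 − 0.617 = 1.38 V.
k_p = μ_pC_ox · (W/L) = 7.575 mA/V².
Assume saturation: I_D = ½ k_p V_ov² = 0.5 × 7.575 × 1.38² = 7.24 mA, giving V_SD = V_DD − I_D R_D = 5.13 − 7.24 × 0.197 = 3.7 V.
V_SD = 3.7 V ≥ V_ov = 1.38 V, confirming saturation.

I_D = 7.24 mA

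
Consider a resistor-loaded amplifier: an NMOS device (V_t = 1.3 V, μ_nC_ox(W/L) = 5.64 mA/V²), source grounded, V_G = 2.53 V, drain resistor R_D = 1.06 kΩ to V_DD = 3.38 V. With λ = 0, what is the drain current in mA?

I_D = 2.73 mA

V_GS = V_G = 2.53 V, so V_ov = 2.53 − 1.3 = 1.23 V.
Assume saturation: I_D = ½ k_n V_ov² = 0.5 × 5.64 × 1.23² = 4.27 mA, giving V_DS = V_DD − I_D R_D = 3.38 − 4.27 × 1.06 = -1.14 V.
But -1.14 V < V_ov = 1.23 V, so the device is actually in triode.
In triode I_D = k_n[V_ov V_DS − ½ V_DS²] and I_D = (V_DD − V_DS)/R_D. Equating: 2.99 V_DS² − 8.353 V_DS + 3.38 = 0, giving V_DS = 0.491 V (the root below V_ov).
I_D = (3.38 − 0.491) / 1.06 = 2.73 mA.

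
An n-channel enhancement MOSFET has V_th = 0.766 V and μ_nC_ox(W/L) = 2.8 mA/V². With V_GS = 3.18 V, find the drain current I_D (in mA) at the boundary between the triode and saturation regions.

I_D = 8.16 mA

At the boundary V_DS = V_ov = V_GS − V_th = 3.18 − 0.766 = 2.41 V.
I_D = ½ k_n V_ov² = 0.5 × 2.8 × 2.41² = 8.16 mA.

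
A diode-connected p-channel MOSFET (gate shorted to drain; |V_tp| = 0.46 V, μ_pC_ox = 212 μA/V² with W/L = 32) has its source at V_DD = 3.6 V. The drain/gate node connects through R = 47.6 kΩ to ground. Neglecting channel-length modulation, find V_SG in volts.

V_SG = 0.596 V

With gate tied to drain, V_SG = V_SD ≥ V_SG − |V_tp|, so the device is in saturation.
k_p = μ_pC_ox · (W/L) = 6.784 mA/V².
KCL at the drain: ½ k_p (V_SG − |V_tp|)² = (V_DD − V_SG)/R.
Let x = V_SG − 0.46. Then 161 x² + x − 3.14 = 0, giving x = 0.136 V (positive root), so V_SG = 0.596 V.
I_D = (V_DD − V_SG)/R = (3.6 − 0.596) / 47.6 = 0.0631 mA.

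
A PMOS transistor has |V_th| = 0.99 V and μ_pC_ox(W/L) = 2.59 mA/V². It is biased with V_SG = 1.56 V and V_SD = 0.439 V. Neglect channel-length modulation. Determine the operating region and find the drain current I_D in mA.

V_ov = V_SG − |V_th| = 1.56 − 0.99 = 0.57 V.
Since V_SD = 0.439 V < V_ov = 0.57 V, the device is in the triode region.
I_D = k_p [V_ov · V_SD − ½ V_SD²] = 2.59 × [0.57 × 0.439 − 0.5 × 0.439²] = 0.399 mA.

Triode; I_D = 0.399 mA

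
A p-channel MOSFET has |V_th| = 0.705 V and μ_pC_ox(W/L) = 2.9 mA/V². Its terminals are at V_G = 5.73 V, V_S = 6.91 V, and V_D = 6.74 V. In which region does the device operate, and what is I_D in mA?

Triode; I_D = 0.192 mA

V_SG = V_S − V_G = 6.91 − 5.73 = 1.18 V; V_SD = V_S − V_D = 6.91 − 6.74 = 0.17 V.
V_ov = V_SG − |V_th| = 1.18 − 0.705 = 0.475 V.
Since V_SD = 0.17 V < V_ov = 0.475 V, the device is in the triode region.
I_D = k_p [V_ov · V_SD − ½ V_SD²] = 2.9 × [0.475 × 0.17 − 0.5 × 0.17²] = 0.192 mA.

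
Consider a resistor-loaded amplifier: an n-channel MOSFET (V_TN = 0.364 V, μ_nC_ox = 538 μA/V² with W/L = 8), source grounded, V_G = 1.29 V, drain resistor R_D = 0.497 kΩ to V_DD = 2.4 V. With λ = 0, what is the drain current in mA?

I_D = 1.85 mA

V_GS = V_G = 1.29 V, so V_ov = 1.29 − 0.364 = 0.926 V.
k_n = μ_nC_ox · (W/L) = 4.304 mA/V².
Assume saturation: I_D = ½ k_n V_ov² = 0.5 × 4.304 × 0.926² = 1.85 mA, giving V_DS = V_DD − I_D R_D = 2.4 − 1.85 × 0.497 = 1.48 V.
V_DS = 1.48 V ≥ V_ov = 0.926 V, confirming saturation.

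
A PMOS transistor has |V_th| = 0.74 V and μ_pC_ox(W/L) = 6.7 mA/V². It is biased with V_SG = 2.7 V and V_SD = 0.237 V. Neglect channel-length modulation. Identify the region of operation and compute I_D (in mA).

V_ov = V_SG − |V_th| = 2.7 − 0.74 = 1.96 V.
Since V_SD = 0.237 V < V_ov = 1.96 V, the device is in the triode region.
I_D = k_p [V_ov · V_SD − ½ V_SD²] = 6.7 × [1.96 × 0.237 − 0.5 × 0.237²] = 2.92 mA.

Triode; I_D = 2.92 mA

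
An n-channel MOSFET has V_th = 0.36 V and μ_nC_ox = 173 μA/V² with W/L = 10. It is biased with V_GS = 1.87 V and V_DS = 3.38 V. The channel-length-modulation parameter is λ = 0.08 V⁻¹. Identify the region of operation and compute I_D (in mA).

Saturation; I_D = 2.51 mA

k_n = μ_nC_ox · (W/L) = 1.73 mA/V².
V_ov = V_GS − V_th = 1.87 − 0.36 = 1.51 V.
Since V_DS = 3.38 V ≥ V_ov = 1.51 V, the device is in saturation.
I_D = ½ k_n V_ov² (1 + λ V_DS) = 0.5 × 1.73 × 1.51² × (1 + 0.08 × 3.38) = 2.51 mA.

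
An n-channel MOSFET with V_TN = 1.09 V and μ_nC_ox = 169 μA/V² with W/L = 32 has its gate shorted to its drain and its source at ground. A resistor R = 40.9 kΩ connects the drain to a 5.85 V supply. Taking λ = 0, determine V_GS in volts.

V_GS = 1.29 V

With gate tied to drain, V_GS = V_DS ≥ V_GS − V_TN, so the device is in saturation.
k_n = μ_nC_ox · (W/L) = 5.408 mA/V².
KCL at the drain: ½ k_n (V_GS − V_TN)² = (V_DD − V_GS)/R.
Let x = V_GS − 1.09. Then 111 x² + x − 4.76 = 0, giving x = 0.203 V (positive root), so V_GS = 1.29 V.
I_D = (V_DD − V_GS)/R = (5.85 − 1.29) / 40.9 = 0.111 mA.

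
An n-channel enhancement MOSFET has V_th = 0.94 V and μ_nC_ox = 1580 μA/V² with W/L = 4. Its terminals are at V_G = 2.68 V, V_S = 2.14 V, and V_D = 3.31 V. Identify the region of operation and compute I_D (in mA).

Cutoff; I_D = 0 mA

V_GS = V_G − V_S = 2.68 − 2.14 = 0.54 V; V_DS = V_D − V_S = 3.31 − 2.14 = 1.17 V.
V_GS = 0.54 V < V_th = 0.94 V, so the transistor is in cutoff.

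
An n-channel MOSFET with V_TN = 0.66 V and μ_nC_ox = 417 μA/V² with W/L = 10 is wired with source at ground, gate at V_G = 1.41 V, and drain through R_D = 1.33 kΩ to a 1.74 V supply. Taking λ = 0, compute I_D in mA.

I_D = 0.976 mA

V_GS = V_G = 1.41 V, so V_ov = 1.41 − 0.66 = 0.75 V.
k_n = μ_nC_ox · (W/L) = 4.17 mA/V².
Assume saturation: I_D = ½ k_n V_ov² = 0.5 × 4.17 × 0.75² = 1.17 mA, giving V_DS = V_DD − I_D R_D = 1.74 − 1.17 × 1.33 = 0.18 V.
But 0.18 V < V_ov = 0.75 V, so the device is actually in triode.
In triode I_D = k_n[V_ov V_DS − ½ V_DS²] and I_D = (V_DD − V_DS)/R_D. Equating: 2.77 V_DS² − 5.16 V_DS + 1.74 = 0, giving V_DS = 0.442 V (the root below V_ov).
I_D = (1.74 − 0.442) / 1.33 = 0.976 mA.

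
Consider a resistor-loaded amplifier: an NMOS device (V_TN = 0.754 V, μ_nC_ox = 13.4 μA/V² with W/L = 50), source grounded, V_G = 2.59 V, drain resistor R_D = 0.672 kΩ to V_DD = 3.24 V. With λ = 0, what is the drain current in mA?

V_GS = V_G = 2.59 V, so V_ov = 2.59 − 0.754 = 1.84 V.
k_n = μ_nC_ox · (W/L) = 0.67 mA/V².
Assume saturation: I_D = ½ k_n V_ov² = 0.5 × 0.67 × 1.84² = 1.13 mA, giving V_DS = V_DD − I_D R_D = 3.24 − 1.13 × 0.672 = 2.48 V.
V_DS = 2.48 V ≥ V_ov = 1.84 V, confirming saturation.

I_D = 1.13 mA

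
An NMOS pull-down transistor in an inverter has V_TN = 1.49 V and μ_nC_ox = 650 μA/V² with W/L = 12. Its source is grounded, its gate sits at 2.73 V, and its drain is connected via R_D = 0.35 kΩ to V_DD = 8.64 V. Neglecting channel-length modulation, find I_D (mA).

I_D = 6.00 mA

V_GS = V_G = 2.73 V, so V_ov = 2.73 − 1.49 = 1.24 V.
k_n = μ_nC_ox · (W/L) = 7.8 mA/V².
Assume saturation: I_D = ½ k_n V_ov² = 0.5 × 7.8 × 1.24² = 6 mA, giving V_DS = V_DD − I_D R_D = 8.64 − 6 × 0.35 = 6.54 V.
V_DS = 6.54 V ≥ V_ov = 1.24 V, confirming saturation.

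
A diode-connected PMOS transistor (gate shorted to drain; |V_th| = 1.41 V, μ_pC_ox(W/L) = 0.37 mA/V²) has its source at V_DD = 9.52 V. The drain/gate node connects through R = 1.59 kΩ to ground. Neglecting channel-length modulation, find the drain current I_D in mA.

With gate tied to drain, V_SG = V_SD ≥ V_SG − |V_th|, so the device is in saturation.
KCL at the drain: ½ k_p (V_SG − |V_th|)² = (V_DD − V_SG)/R.
Let x = V_SG − 1.41. Then 0.294 x² + x − 8.11 = 0, giving x = 3.82 V (positive root), so V_SG = 5.23 V.
I_D = (V_DD − V_SG)/R = (9.52 − 5.23) / 1.59 = 2.7 mA.

I_D = 2.70 mA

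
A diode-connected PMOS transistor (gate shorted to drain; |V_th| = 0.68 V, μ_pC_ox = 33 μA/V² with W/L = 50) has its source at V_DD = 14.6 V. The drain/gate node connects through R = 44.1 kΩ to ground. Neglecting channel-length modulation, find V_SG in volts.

V_SG = 1.28 V

With gate tied to drain, V_SG = V_SD ≥ V_SG − |V_th|, so the device is in saturation.
k_p = μ_pC_ox · (W/L) = 1.65 mA/V².
KCL at the drain: ½ k_p (V_SG − |V_th|)² = (V_DD − V_SG)/R.
Let x = V_SG − 0.68. Then 36.4 x² + x − 13.92 = 0, giving x = 0.605 V (positive root), so V_SG = 1.28 V.
I_D = (V_DD − V_SG)/R = (14.6 − 1.28) / 44.1 = 0.302 mA.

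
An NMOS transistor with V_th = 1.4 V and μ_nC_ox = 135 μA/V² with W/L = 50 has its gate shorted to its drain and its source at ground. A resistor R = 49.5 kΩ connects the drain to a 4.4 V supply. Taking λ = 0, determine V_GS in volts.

V_GS = 1.53 V

With gate tied to drain, V_GS = V_DS ≥ V_GS − V_th, so the device is in saturation.
k_n = μ_nC_ox · (W/L) = 6.75 mA/V².
KCL at the drain: ½ k_n (V_GS − V_th)² = (V_DD − V_GS)/R.
Let x = V_GS − 1.4. Then 167 x² + x − 3 = 0, giving x = 0.131 V (positive root), so V_GS = 1.53 V.
I_D = (V_DD − V_GS)/R = (4.4 − 1.53) / 49.5 = 0.058 mA.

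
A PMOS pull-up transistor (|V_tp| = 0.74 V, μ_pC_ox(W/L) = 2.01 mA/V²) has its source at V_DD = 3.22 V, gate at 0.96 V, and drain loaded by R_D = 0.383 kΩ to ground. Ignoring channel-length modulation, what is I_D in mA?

I_D = 2.32 mA

V_SG = V_DD − V_G = 3.22 − 0.96 = 2.26 V, so V_ov = 2.26 − 0.74 = 1.52 V.
Assume saturation: I_D = ½ k_p V_ov² = 0.5 × 2.01 × 1.52² = 2.32 mA, giving V_SD = V_DD − I_D R_D = 3.22 − 2.32 × 0.383 = 2.33 V.
V_SD = 2.33 V ≥ V_ov = 1.52 V, confirming saturation.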